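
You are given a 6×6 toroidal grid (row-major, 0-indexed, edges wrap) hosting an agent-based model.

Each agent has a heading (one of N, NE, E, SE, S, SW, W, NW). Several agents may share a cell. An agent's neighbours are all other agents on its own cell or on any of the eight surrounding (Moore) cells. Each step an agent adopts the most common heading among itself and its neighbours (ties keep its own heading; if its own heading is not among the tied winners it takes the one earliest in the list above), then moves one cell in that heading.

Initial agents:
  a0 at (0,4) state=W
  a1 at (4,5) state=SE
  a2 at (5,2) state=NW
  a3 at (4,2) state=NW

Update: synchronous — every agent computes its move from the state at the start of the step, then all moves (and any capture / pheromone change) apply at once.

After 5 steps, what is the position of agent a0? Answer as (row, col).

(0, 5)

t=1: a0@(0,3):W a1@(5,0):SE a2@(4,1):NW a3@(3,1):NW
t=2: a0@(0,2):W a1@(0,1):SE a2@(3,0):NW a3@(2,0):NW
t=3: a0@(0,1):W a1@(1,2):SE a2@(2,5):NW a3@(1,5):NW
t=4: a0@(0,0):W a1@(2,3):SE a2@(1,4):NW a3@(0,4):NW
t=5: a0@(0,5):W a1@(3,4):SE a2@(0,3):NW a3@(5,3):NW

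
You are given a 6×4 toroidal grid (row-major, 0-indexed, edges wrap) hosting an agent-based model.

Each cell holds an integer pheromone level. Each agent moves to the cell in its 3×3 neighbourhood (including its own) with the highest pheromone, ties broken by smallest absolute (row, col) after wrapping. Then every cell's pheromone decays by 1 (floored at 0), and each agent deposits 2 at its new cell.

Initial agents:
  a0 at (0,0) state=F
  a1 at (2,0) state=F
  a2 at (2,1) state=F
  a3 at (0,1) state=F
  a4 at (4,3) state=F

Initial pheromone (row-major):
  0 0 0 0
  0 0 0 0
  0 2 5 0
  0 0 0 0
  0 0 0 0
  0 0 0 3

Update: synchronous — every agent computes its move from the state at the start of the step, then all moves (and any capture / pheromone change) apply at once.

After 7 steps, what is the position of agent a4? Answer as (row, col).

t=1: a0@(5,3) a1@(2,1) a2@(2,2) a3@(0,0) a4@(5,3) | pheromone: 2 0 0 0 / 0 0 0 0 / 0 3 6 0 / 0 0 0 0 / 0 0 0 0 / 0 0 0 6
t=2: a0@(5,3) a1@(2,2) a2@(2,2) a3@(5,3) a4@(5,3) | pheromone: 1 0 0 0 / 0 0 0 0 / 0 2 9 0 / 0 0 0 0 / 0 0 0 0 / 0 0 0 11
t=3: a0@(5,3) a1@(2,2) a2@(2,2) a3@(5,3) a4@(5,3) | pheromone: 0 0 0 0 / 0 0 0 0 / 0 1 12 0 / 0 0 0 0 / 0 0 0 0 / 0 0 0 16
t=4: a0@(5,3) a1@(2,2) a2@(2,2) a3@(5,3) a4@(5,3) | pheromone: 0 0 0 0 / 0 0 0 0 / 0 0 15 0 / 0 0 0 0 / 0 0 0 0 / 0 0 0 21
t=5: a0@(5,3) a1@(2,2) a2@(2,2) a3@(5,3) a4@(5,3) | pheromone: 0 0 0 0 / 0 0 0 0 / 0 0 18 0 / 0 0 0 0 / 0 0 0 0 / 0 0 0 26
t=6: a0@(5,3) a1@(2,2) a2@(2,2) a3@(5,3) a4@(5,3) | pheromone: 0 0 0 0 / 0 0 0 0 / 0 0 21 0 / 0 0 0 0 / 0 0 0 0 / 0 0 0 31
t=7: a0@(5,3) a1@(2,2) a2@(2,2) a3@(5,3) a4@(5,3) | pheromone: 0 0 0 0 / 0 0 0 0 / 0 0 24 0 / 0 0 0 0 / 0 0 0 0 / 0 0 0 36

(5, 3)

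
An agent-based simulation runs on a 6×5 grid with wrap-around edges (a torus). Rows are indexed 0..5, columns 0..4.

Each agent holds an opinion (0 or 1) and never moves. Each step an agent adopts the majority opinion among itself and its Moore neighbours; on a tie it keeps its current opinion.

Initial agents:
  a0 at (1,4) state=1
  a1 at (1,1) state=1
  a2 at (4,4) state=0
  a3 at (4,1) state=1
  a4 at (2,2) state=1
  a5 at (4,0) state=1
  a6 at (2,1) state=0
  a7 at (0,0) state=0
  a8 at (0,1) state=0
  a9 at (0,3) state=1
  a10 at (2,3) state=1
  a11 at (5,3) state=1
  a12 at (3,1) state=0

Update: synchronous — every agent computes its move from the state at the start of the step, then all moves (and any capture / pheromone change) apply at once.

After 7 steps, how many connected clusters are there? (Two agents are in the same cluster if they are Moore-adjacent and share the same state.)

t=1: a0@(1,4):1 a1@(1,1):0 a2@(4,4):1 a3@(4,1):1 a4@(2,2):1 a5@(4,0):1 a6@(2,1):0 a7@(0,0):0 a8@(0,1):0 a9@(0,3):1 a10@(2,3):1 a11@(5,3):1 a12@(3,1):1
t=2: (unchanged — steady state)

2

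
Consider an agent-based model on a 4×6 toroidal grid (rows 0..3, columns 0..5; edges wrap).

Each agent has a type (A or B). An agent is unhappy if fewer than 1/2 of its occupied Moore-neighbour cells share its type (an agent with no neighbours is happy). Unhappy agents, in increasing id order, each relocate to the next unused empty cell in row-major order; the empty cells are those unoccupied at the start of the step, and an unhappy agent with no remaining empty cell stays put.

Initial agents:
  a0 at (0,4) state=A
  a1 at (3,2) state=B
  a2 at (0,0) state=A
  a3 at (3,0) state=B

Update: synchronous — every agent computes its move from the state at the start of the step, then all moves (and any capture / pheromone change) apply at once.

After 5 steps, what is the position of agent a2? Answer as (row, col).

t=1: a0@(0,4):A a1@(3,2):B a2@(0,1):A a3@(0,2):B
t=2: a0@(0,4):A a1@(3,2):B a2@(0,0):A a3@(0,2):B
t=3: (unchanged — steady state)

(0, 0)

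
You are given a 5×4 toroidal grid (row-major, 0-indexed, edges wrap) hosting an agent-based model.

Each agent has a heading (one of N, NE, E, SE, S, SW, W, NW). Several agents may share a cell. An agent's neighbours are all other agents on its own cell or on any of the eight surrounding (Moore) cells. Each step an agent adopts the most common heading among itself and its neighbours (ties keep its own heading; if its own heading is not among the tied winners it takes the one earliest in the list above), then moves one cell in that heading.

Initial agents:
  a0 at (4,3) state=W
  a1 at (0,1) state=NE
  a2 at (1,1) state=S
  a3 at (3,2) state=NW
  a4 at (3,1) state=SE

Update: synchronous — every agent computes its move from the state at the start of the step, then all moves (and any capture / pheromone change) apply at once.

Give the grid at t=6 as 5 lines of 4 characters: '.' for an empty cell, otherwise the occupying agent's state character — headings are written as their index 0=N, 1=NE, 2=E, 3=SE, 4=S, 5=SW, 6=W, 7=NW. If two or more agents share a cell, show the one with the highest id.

t=1: a0@(4,2):W a1@(4,2):NE a2@(2,1):S a3@(2,1):NW a4@(4,2):SE
t=2: a0@(4,1):W a1@(3,3):NE a2@(3,1):S a3@(1,0):NW a4@(0,3):SE
t=3: a0@(4,0):W a1@(2,0):NE a2@(4,1):S a3@(0,3):NW a4@(1,0):SE
t=4: a0@(4,3):W a1@(1,1):NE a2@(0,1):S a3@(4,2):NW a4@(2,1):SE
t=5: a0@(4,2):W a1@(0,2):NE a2@(1,1):S a3@(3,1):NW a4@(3,2):SE
t=6: a0@(4,1):W a1@(4,3):NE a2@(2,1):S a3@(2,0):NW a4@(4,3):SE

....
....
74..
....
.6.3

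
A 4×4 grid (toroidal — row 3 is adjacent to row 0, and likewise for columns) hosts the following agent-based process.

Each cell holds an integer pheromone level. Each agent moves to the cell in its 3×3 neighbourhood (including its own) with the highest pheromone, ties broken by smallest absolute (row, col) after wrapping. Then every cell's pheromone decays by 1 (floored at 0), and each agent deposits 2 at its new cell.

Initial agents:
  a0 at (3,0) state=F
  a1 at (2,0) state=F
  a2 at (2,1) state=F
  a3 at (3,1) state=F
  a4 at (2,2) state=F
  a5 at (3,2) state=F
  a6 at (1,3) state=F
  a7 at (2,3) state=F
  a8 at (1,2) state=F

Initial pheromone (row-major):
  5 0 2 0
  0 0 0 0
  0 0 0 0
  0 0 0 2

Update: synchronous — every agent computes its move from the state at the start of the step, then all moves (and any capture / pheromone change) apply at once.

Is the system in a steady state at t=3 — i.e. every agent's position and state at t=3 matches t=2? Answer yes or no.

t=1: a0@(0,0) a1@(3,3) a2@(1,0) a3@(0,0) a4@(3,3) a5@(0,2) a6@(0,0) a7@(3,3) a8@(0,2) | pheromone: 10 0 5 0 / 2 0 0 0 / 0 0 0 0 / 0 0 0 7
t=2: a0@(0,0) a1@(0,0) a2@(0,0) a3@(0,0) a4@(0,0) a5@(3,3) a6@(0,0) a7@(0,0) a8@(3,3) | pheromone: 23 0 4 0 / 1 0 0 0 / 0 0 0 0 / 0 0 0 10
t=3: a0@(0,0) a1@(0,0) a2@(0,0) a3@(0,0) a4@(0,0) a5@(0,0) a6@(0,0) a7@(0,0) a8@(0,0) | pheromone: 40 0 3 0 / 0 0 0 0 / 0 0 0 0 / 0 0 0 9

no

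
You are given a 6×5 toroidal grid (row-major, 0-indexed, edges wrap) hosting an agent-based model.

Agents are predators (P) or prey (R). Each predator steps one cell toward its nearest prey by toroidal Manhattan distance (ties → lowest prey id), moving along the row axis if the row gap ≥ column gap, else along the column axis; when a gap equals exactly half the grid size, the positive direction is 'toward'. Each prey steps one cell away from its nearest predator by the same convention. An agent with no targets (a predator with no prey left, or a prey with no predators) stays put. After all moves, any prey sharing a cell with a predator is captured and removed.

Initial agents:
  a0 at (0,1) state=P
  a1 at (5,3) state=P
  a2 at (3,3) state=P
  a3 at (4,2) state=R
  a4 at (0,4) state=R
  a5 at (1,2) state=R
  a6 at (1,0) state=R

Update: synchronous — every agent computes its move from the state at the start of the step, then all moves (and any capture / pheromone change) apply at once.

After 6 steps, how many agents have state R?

t=1: a0@(0,0):P a1@(4,3):P a2@(4,3):P a3@(3,2):R a4@(0,3):R a5@(2,2):R a6@(2,0):R
t=2: a0@(0,4):P a1@(3,3):P a2@(3,3):P a3@(2,2):R a4@(0,2):R a5@(1,2):R a6@(3,0):R
t=3: a0@(0,3):P a1@(2,3):P a2@(2,3):P a3@(1,2):R a4@(0,1):R a5@(1,1):R a6@(3,1):R
t=4: a0@(1,3):P a1@(1,3):P a2@(1,3):P a3@(2,2):R a4@(0,0):R a5@(1,0):R a6@(3,0):R
t=5: a0@(2,3):P a1@(2,3):P a2@(2,3):P a3@(3,2):R a4@(0,1):R a5@(1,1):R a6@(4,0):R
t=6: a0@(3,3):P a1@(3,3):P a2@(3,3):P a3@(4,2):R a4@(5,1):R a5@(1,0):R a6@(5,0):R

4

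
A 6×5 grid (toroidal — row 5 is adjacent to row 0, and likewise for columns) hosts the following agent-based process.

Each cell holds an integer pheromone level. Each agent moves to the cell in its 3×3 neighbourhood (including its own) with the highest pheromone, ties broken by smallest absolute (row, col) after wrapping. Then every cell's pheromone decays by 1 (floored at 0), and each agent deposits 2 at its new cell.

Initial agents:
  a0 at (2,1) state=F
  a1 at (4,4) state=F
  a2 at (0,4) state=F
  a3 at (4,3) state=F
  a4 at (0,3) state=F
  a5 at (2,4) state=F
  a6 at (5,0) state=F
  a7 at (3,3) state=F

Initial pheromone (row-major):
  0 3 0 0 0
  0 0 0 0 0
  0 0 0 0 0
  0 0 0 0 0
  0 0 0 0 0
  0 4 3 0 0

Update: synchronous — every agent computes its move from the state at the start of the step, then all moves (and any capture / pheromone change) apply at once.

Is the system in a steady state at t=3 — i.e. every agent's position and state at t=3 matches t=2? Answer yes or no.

t=1: a0@(1,0) a1@(3,0) a2@(0,0) a3@(5,2) a4@(5,2) a5@(1,0) a6@(5,1) a7@(2,2) | pheromone: 2 2 0 0 0 / 4 0 0 0 0 / 0 0 2 0 0 / 2 0 0 0 0 / 0 0 0 0 0 / 0 5 6 0 0
t=2: a0@(1,0) a1@(3,0) a2@(5,1) a3@(5,2) a4@(5,2) a5@(1,0) a6@(5,2) a7@(2,2) | pheromone: 1 1 0 0 0 / 7 0 0 0 0 / 0 0 3 0 0 / 3 0 0 0 0 / 0 0 0 0 0 / 0 6 11 0 0
t=3: a0@(1,0) a1@(3,0) a2@(5,2) a3@(5,2) a4@(5,2) a5@(1,0) a6@(5,2) a7@(2,2) | pheromone: 0 0 0 0 0 / 10 0 0 0 0 / 0 0 4 0 0 / 4 0 0 0 0 / 0 0 0 0 0 / 0 5 18 0 0

no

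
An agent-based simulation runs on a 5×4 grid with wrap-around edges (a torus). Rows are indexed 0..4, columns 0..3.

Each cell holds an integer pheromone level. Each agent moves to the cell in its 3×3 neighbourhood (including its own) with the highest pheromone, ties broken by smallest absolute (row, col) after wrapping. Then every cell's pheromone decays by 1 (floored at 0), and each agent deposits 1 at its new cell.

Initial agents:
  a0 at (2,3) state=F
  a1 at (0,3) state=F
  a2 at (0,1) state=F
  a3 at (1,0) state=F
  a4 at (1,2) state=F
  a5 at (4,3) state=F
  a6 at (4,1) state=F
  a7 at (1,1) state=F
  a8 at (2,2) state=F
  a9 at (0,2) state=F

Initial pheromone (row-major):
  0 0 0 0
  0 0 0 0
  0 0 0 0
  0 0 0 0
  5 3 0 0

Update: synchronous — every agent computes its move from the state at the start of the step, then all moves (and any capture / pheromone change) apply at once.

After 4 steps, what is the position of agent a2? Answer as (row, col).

(4, 0)

t=1: a0@(1,0) a1@(4,0) a2@(4,0) a3@(0,0) a4@(0,1) a5@(4,0) a6@(4,0) a7@(0,0) a8@(1,1) a9@(4,1) | pheromone: 2 1 0 0 / 1 1 0 0 / 0 0 0 0 / 0 0 0 0 / 8 3 0 0
t=2: a0@(0,0) a1@(4,0) a2@(4,0) a3@(4,0) a4@(4,0) a5@(4,0) a6@(4,0) a7@(4,0) a8@(0,0) a9@(4,0) | pheromone: 3 0 0 0 / 0 0 0 0 / 0 0 0 0 / 0 0 0 0 / 15 2 0 0
t=3: a0@(4,0) a1@(4,0) a2@(4,0) a3@(4,0) a4@(4,0) a5@(4,0) a6@(4,0) a7@(4,0) a8@(4,0) a9@(4,0) | pheromone: 2 0 0 0 / 0 0 0 0 / 0 0 0 0 / 0 0 0 0 / 24 1 0 0
t=4: a0@(4,0) a1@(4,0) a2@(4,0) a3@(4,0) a4@(4,0) a5@(4,0) a6@(4,0) a7@(4,0) a8@(4,0) a9@(4,0) | pheromone: 1 0 0 0 / 0 0 0 0 / 0 0 0 0 / 0 0 0 0 / 33 0 0 0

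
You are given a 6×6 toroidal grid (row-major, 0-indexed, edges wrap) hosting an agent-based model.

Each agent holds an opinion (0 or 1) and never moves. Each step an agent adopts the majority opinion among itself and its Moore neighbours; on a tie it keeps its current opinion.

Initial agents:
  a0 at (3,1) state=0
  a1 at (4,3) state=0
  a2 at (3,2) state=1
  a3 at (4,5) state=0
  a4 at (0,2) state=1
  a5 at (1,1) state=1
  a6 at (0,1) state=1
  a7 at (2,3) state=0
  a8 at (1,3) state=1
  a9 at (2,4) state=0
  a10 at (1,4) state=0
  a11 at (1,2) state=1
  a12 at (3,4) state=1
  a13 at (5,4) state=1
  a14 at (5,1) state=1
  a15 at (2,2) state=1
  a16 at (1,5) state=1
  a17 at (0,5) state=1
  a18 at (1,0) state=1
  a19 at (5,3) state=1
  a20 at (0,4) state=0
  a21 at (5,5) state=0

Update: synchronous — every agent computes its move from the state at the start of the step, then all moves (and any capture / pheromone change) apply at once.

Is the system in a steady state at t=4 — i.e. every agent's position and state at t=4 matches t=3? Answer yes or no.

t=1: a0@(3,1):1 a1@(4,3):1 a2@(3,2):0 a3@(4,5):0 a4@(0,2):1 a5@(1,1):1 a6@(0,1):1 a7@(2,3):1 a8@(1,3):1 a9@(2,4):0 a10@(1,4):0 a11@(1,2):1 a12@(3,4):0 a13@(5,4):0 a14@(5,1):1 a15@(2,2):1 a16@(1,5):1 a17@(0,5):1 a18@(1,0):1 a19@(5,3):1 a20@(0,4):1 a21@(5,5):0
t=2: a0@(3,1):1 a1@(4,3):0 a2@(3,2):1 a3@(4,5):0 a4@(0,2):1 a5@(1,1):1 a6@(0,1):1 a7@(2,3):1 a8@(1,3):1 a9@(2,4):0 a10@(1,4):1 a11@(1,2):1 a12@(3,4):0 a13@(5,4):1 a14@(5,1):1 a15@(2,2):1 a16@(1,5):1 a17@(0,5):1 a18@(1,0):1 a19@(5,3):1 a20@(0,4):1 a21@(5,5):0
t=3: a0@(3,1):1 a1@(4,3):1 a2@(3,2):1 a3@(4,5):0 a4@(0,2):1 a5@(1,1):1 a6@(0,1):1 a7@(2,3):1 a8@(1,3):1 a9@(2,4):1 a10@(1,4):1 a11@(1,2):1 a12@(3,4):0 a13@(5,4):1 a14@(5,1):1 a15@(2,2):1 a16@(1,5):1 a17@(0,5):1 a18@(1,0):1 a19@(5,3):1 a20@(0,4):1 a21@(5,5):1
t=4: a0@(3,1):1 a1@(4,3):1 a2@(3,2):1 a3@(4,5):0 a4@(0,2):1 a5@(1,1):1 a6@(0,1):1 a7@(2,3):1 a8@(1,3):1 a9@(2,4):1 a10@(1,4):1 a11@(1,2):1 a12@(3,4):1 a13@(5,4):1 a14@(5,1):1 a15@(2,2):1 a16@(1,5):1 a17@(0,5):1 a18@(1,0):1 a19@(5,3):1 a20@(0,4):1 a21@(5,5):1

no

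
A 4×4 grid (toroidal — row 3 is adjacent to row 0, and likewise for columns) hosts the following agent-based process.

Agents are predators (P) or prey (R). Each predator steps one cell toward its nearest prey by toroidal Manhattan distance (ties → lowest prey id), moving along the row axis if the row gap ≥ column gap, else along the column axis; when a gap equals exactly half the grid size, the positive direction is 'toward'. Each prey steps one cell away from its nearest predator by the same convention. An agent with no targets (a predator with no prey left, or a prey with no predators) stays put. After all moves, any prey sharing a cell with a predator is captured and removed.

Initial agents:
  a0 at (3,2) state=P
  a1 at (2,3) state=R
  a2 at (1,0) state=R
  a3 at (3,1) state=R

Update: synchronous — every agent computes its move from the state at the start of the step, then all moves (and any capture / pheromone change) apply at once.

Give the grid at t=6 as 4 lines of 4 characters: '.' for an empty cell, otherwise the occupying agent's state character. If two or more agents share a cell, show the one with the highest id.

t=1: a0@(3,1):P a1@(1,3):R a2@(0,0):R a3@(3,0):R
t=2: a0@(3,0):P a1@(0,3):R a2@(1,0):R a3@(3,3):R
t=3: a0@(3,3):P a1@(1,3):R a2@(0,0):R a3@(3,2):R
t=4: a0@(3,2):P a1@(0,3):R a2@(1,0):R a3@(3,1):R
t=5: a0@(3,1):P a1@(1,3):R a2@(0,0):R a3@(3,0):R
t=6: a0@(3,0):P a1@(0,3):R a2@(1,0):R a3@(3,3):R

...R
R...
....
P..R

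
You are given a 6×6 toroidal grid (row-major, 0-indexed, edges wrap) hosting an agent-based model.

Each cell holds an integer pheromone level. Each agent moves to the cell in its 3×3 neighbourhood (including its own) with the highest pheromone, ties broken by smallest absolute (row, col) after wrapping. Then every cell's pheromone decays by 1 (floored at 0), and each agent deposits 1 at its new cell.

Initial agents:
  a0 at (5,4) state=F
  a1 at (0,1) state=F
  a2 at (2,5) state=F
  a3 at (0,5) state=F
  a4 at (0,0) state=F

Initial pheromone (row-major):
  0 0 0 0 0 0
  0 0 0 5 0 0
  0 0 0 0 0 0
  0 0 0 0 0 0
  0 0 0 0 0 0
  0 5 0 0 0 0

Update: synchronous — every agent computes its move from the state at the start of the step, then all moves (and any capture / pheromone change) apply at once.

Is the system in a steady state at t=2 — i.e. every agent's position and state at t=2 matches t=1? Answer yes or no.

t=1: a0@(0,3) a1@(5,1) a2@(1,0) a3@(0,0) a4@(5,1) | pheromone: 1 0 0 1 0 0 / 1 0 0 4 0 0 / 0 0 0 0 0 0 / 0 0 0 0 0 0 / 0 0 0 0 0 0 / 0 6 0 0 0 0
t=2: a0@(1,3) a1@(5,1) a2@(0,0) a3@(5,1) a4@(5,1) | pheromone: 1 0 0 0 0 0 / 0 0 0 4 0 0 / 0 0 0 0 0 0 / 0 0 0 0 0 0 / 0 0 0 0 0 0 / 0 8 0 0 0 0

no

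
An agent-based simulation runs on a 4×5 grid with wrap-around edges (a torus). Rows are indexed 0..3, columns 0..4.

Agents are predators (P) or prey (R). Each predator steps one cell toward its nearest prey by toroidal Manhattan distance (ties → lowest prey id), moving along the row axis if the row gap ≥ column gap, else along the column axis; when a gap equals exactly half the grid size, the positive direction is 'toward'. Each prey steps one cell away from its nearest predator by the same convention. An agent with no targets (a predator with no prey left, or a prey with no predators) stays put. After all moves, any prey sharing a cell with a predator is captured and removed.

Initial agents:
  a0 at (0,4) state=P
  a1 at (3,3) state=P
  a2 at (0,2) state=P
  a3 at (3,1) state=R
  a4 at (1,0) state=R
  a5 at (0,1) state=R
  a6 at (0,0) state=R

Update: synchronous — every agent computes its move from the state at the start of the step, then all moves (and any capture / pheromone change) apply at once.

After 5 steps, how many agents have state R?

2

t=1: a0@(0,0):P a1@(3,2):P a2@(0,1):P a3@(3,0):R a4@(2,0):R
t=2: a0@(3,0):P a1@(3,1):P a2@(3,1):P a3@(2,0):R a4@(1,0):R
t=3: a0@(2,0):P a1@(2,1):P a2@(2,1):P a3@(1,0):R a4@(0,0):R
t=4: a0@(1,0):P a1@(1,1):P a2@(1,1):P a3@(0,0):R a4@(3,0):R
t=5: a0@(0,0):P a1@(0,1):P a2@(0,1):P a3@(3,0):R a4@(2,0):R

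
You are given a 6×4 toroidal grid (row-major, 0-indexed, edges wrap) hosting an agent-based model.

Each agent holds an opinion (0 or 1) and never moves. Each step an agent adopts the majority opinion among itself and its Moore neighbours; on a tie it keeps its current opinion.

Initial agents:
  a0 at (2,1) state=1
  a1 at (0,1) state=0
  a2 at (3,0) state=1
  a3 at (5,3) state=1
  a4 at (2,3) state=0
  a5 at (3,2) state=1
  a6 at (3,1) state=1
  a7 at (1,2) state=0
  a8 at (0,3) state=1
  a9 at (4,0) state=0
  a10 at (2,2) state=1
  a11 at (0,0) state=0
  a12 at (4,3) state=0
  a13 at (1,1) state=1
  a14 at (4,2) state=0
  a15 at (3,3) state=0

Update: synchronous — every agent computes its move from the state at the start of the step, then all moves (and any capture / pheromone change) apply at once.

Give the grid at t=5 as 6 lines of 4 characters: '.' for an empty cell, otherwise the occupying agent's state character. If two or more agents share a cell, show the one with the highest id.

t=1: a0@(2,1):1 a1@(0,1):0 a2@(3,0):0 a3@(5,3):0 a4@(2,3):0 a5@(3,2):1 a6@(3,1):1 a7@(1,2):1 a8@(0,3):1 a9@(4,0):0 a10@(2,2):1 a11@(0,0):1 a12@(4,3):0 a13@(1,1):1 a14@(4,2):0 a15@(3,3):0
t=2: a0@(2,1):1 a1@(0,1):1 a2@(3,0):0 a3@(5,3):0 a4@(2,3):0 a5@(3,2):1 a6@(3,1):1 a7@(1,2):1 a8@(0,3):1 a9@(4,0):0 a10@(2,2):1 a11@(0,0):1 a12@(4,3):0 a13@(1,1):1 a14@(4,2):0 a15@(3,3):0
t=3: (unchanged — steady state)

11.1
.11.
.110
0110
0.00
...0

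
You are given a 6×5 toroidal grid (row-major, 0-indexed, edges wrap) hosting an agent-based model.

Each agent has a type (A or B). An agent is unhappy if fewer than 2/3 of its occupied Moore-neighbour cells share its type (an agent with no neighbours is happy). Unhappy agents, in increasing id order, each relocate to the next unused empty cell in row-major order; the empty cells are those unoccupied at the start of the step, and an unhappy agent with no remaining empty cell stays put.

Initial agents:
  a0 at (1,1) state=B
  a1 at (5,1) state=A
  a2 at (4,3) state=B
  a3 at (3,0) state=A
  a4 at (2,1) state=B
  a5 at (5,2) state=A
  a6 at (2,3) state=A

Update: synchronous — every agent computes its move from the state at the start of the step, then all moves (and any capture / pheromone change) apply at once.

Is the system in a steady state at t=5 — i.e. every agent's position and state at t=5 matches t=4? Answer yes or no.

no

t=1: a0@(1,1):B a1@(5,1):A a2@(0,0):B a3@(0,1):A a4@(0,2):B a5@(0,3):A a6@(2,3):A
t=2: a0@(1,1):B a1@(0,4):A a2@(1,0):B a3@(1,2):A a4@(1,3):B a5@(1,4):A a6@(2,3):A
t=3: a0@(0,0):B a1@(0,1):A a2@(0,2):B a3@(0,3):A a4@(2,0):B a5@(2,1):A a6@(2,3):A
t=4: a0@(0,4):B a1@(1,0):A a2@(1,1):B a3@(1,2):A a4@(1,3):B a5@(1,4):A a6@(2,3):A
t=5: a0@(0,0):B a1@(0,1):A a2@(0,2):B a3@(0,3):A a4@(2,0):B a5@(2,1):A a6@(2,3):A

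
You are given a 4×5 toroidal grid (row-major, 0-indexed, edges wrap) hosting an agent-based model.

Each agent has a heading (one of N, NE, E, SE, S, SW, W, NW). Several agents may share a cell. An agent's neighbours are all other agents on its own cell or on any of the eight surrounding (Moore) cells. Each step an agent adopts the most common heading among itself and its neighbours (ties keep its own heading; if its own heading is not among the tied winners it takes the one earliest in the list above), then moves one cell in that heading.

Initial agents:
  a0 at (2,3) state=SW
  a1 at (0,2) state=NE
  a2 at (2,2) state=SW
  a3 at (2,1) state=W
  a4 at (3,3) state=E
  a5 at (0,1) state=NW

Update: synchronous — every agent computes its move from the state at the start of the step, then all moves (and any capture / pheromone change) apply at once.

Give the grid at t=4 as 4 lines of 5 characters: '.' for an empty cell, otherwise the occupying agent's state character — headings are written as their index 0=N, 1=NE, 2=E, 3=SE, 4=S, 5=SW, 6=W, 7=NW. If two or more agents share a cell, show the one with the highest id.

t=1: a0@(3,2):SW a1@(3,3):NE a2@(3,1):SW a3@(2,0):W a4@(0,2):SW a5@(3,0):NW
t=2: a0@(0,1):SW a1@(0,2):SW a2@(0,0):SW a3@(2,4):W a4@(1,1):SW a5@(2,4):NW
t=3: a0@(1,0):SW a1@(1,1):SW a2@(1,4):SW a3@(2,3):W a4@(2,0):SW a5@(1,3):NW
t=4: a0@(2,4):SW a1@(2,0):SW a2@(2,3):SW a3@(2,2):W a4@(3,4):SW a5@(0,2):NW

..7..
.....
5.655
....5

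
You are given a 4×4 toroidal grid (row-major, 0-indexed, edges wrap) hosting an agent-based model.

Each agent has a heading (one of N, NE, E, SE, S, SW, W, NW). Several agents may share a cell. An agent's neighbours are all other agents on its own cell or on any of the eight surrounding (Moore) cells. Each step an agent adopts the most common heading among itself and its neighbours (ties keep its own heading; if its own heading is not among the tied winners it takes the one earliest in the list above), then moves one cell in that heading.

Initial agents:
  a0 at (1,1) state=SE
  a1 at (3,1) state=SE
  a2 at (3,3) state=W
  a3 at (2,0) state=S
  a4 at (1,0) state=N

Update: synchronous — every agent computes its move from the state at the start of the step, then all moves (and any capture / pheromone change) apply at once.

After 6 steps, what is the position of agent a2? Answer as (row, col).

(0, 3)

t=1: a0@(2,2):SE a1@(0,2):SE a2@(3,2):W a3@(3,1):SE a4@(0,0):N
t=2: a0@(3,3):SE a1@(1,3):SE a2@(0,3):SE a3@(0,2):SE a4@(3,0):N
t=3: a0@(0,0):SE a1@(2,0):SE a2@(1,0):SE a3@(1,3):SE a4@(0,1):SE
t=4: a0@(1,1):SE a1@(3,1):SE a2@(2,1):SE a3@(2,0):SE a4@(1,2):SE
t=5: a0@(2,2):SE a1@(0,2):SE a2@(3,2):SE a3@(3,1):SE a4@(2,3):SE
t=6: a0@(3,3):SE a1@(1,3):SE a2@(0,3):SE a3@(0,2):SE a4@(3,0):SE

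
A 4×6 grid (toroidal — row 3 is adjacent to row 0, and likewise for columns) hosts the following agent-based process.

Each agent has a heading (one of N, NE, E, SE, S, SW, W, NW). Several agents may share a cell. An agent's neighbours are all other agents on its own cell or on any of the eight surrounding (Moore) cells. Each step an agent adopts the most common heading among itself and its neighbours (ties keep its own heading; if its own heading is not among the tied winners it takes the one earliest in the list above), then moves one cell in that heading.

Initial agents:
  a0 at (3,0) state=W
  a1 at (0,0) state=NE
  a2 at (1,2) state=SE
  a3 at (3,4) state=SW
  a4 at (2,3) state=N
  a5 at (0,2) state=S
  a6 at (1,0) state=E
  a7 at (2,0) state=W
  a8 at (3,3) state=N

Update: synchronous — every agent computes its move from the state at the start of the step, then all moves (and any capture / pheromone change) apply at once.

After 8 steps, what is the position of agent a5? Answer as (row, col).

(2, 2)

t=1: a0@(3,5):W a1@(3,1):NE a2@(2,3):SE a3@(2,4):N a4@(1,3):N a5@(1,2):S a6@(1,1):E a7@(2,5):W a8@(2,3):N
t=2: a0@(3,4):W a1@(2,2):NE a2@(1,3):N a3@(1,4):N a4@(0,3):N a5@(0,2):N a6@(1,2):E a7@(2,4):W a8@(1,3):N
t=3: a0@(3,3):W a1@(1,2):N a2@(0,3):N a3@(0,4):N a4@(3,3):N a5@(3,2):N a6@(0,2):N a7@(1,4):N a8@(0,3):N
t=4: a0@(2,3):N a1@(0,2):N a2@(3,3):N a3@(3,4):N a4@(2,3):N a5@(2,2):N a6@(3,2):N a7@(0,4):N a8@(3,3):N
t=5: a0@(1,3):N a1@(3,2):N a2@(2,3):N a3@(2,4):N a4@(1,3):N a5@(1,2):N a6@(2,2):N a7@(3,4):N a8@(2,3):N
t=6: a0@(0,3):N a1@(2,2):N a2@(1,3):N a3@(1,4):N a4@(0,3):N a5@(0,2):N a6@(1,2):N a7@(2,4):N a8@(1,3):N
t=7: a0@(3,3):N a1@(1,2):N a2@(0,3):N a3@(0,4):N a4@(3,3):N a5@(3,2):N a6@(0,2):N a7@(1,4):N a8@(0,3):N
t=8: a0@(2,3):N a1@(0,2):N a2@(3,3):N a3@(3,4):N a4@(2,3):N a5@(2,2):N a6@(3,2):N a7@(0,4):N a8@(3,3):N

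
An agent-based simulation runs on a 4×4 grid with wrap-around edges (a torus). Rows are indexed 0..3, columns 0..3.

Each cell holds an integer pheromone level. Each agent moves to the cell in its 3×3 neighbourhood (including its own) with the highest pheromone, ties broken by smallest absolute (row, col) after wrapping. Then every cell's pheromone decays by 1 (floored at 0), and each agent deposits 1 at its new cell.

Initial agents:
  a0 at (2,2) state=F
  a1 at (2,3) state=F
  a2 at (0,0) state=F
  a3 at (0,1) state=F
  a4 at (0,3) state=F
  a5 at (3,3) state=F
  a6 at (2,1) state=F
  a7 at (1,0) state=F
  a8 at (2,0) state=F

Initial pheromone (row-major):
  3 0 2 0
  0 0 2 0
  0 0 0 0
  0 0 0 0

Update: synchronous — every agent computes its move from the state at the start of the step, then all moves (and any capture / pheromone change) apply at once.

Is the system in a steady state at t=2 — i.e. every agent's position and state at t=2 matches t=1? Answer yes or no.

no

t=1: a0@(1,2) a1@(1,2) a2@(0,0) a3@(0,0) a4@(0,0) a5@(0,0) a6@(1,2) a7@(0,0) a8@(1,0) | pheromone: 7 0 1 0 / 1 0 4 0 / 0 0 0 0 / 0 0 0 0
t=2: a0@(1,2) a1@(1,2) a2@(0,0) a3@(0,0) a4@(0,0) a5@(0,0) a6@(1,2) a7@(0,0) a8@(0,0) | pheromone: 12 0 0 0 / 0 0 6 0 / 0 0 0 0 / 0 0 0 0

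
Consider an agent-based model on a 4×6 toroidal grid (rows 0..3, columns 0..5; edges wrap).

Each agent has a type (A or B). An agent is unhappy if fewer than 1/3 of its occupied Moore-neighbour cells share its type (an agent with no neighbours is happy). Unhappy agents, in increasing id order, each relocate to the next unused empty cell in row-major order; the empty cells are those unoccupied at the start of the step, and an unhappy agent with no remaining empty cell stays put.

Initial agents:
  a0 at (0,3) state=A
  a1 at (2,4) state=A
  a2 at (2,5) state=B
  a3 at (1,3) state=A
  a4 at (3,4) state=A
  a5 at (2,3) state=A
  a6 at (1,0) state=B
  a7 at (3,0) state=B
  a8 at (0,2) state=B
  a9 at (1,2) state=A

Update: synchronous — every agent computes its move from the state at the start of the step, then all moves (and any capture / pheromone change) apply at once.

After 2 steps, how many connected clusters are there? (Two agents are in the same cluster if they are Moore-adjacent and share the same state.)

2

t=1: a0@(0,3):A a1@(2,4):A a2@(2,5):B a3@(1,3):A a4@(3,4):A a5@(2,3):A a6@(1,0):B a7@(3,0):B a8@(0,0):B a9@(1,2):A
t=2: (unchanged — steady state)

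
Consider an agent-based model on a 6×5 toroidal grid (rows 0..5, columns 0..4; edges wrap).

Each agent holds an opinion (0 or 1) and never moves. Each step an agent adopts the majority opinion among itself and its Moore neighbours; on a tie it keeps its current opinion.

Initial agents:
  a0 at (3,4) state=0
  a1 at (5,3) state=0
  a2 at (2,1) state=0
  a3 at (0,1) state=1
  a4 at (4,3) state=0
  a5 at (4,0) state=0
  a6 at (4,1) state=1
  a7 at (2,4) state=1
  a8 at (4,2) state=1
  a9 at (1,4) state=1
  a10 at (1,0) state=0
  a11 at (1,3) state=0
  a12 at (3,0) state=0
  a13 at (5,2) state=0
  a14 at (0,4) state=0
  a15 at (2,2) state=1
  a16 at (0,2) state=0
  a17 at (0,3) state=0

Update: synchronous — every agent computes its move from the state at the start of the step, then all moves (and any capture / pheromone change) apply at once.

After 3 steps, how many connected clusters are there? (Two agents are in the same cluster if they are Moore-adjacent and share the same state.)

1

t=1: a0@(3,4):0 a1@(5,3):0 a2@(2,1):0 a3@(0,1):0 a4@(4,3):0 a5@(4,0):0 a6@(4,1):0 a7@(2,4):0 a8@(4,2):0 a9@(1,4):0 a10@(1,0):0 a11@(1,3):0 a12@(3,0):0 a13@(5,2):0 a14@(0,4):0 a15@(2,2):0 a16@(0,2):0 a17@(0,3):0
t=2: (unchanged — steady state)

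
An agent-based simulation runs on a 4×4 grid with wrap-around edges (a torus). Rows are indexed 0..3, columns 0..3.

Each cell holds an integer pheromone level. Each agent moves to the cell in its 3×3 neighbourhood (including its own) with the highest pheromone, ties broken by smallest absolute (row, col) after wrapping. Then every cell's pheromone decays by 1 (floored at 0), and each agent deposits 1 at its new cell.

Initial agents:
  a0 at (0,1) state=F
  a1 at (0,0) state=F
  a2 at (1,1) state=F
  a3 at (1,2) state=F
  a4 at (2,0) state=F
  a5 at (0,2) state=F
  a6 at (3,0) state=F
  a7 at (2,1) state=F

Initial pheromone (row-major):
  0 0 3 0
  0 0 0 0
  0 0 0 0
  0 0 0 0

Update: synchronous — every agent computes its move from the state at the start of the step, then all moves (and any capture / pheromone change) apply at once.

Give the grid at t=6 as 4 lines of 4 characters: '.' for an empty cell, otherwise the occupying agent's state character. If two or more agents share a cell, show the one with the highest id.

t=1: a0@(0,2) a1@(0,0) a2@(0,2) a3@(0,2) a4@(1,0) a5@(0,2) a6@(0,0) a7@(1,0) | pheromone: 2 0 6 0 / 2 0 0 0 / 0 0 0 0 / 0 0 0 0
t=2: a0@(0,2) a1@(0,0) a2@(0,2) a3@(0,2) a4@(0,0) a5@(0,2) a6@(0,0) a7@(0,0) | pheromone: 5 0 9 0 / 1 0 0 0 / 0 0 0 0 / 0 0 0 0
t=3: a0@(0,2) a1@(0,0) a2@(0,2) a3@(0,2) a4@(0,0) a5@(0,2) a6@(0,0) a7@(0,0) | pheromone: 8 0 12 0 / 0 0 0 0 / 0 0 0 0 / 0 0 0 0
t=4: a0@(0,2) a1@(0,0) a2@(0,2) a3@(0,2) a4@(0,0) a5@(0,2) a6@(0,0) a7@(0,0) | pheromone: 11 0 15 0 / 0 0 0 0 / 0 0 0 0 / 0 0 0 0
t=5: a0@(0,2) a1@(0,0) a2@(0,2) a3@(0,2) a4@(0,0) a5@(0,2) a6@(0,0) a7@(0,0) | pheromone: 14 0 18 0 / 0 0 0 0 / 0 0 0 0 / 0 0 0 0
t=6: a0@(0,2) a1@(0,0) a2@(0,2) a3@(0,2) a4@(0,0) a5@(0,2) a6@(0,0) a7@(0,0) | pheromone: 17 0 21 0 / 0 0 0 0 / 0 0 0 0 / 0 0 0 0

F.F.
....
....
....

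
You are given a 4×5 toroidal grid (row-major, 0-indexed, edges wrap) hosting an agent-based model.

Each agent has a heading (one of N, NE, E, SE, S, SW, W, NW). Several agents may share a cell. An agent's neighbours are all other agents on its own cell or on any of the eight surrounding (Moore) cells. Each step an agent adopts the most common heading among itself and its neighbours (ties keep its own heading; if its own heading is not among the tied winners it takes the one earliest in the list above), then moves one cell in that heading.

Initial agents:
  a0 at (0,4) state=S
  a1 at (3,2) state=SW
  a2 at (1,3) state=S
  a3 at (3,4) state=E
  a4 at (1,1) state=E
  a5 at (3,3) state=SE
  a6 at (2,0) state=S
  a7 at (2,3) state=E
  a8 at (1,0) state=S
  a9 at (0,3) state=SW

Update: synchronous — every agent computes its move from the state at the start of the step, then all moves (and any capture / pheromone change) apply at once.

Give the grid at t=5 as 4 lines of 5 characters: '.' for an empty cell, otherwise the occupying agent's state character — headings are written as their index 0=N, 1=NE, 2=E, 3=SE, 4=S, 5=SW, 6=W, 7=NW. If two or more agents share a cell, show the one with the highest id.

..5..
4...4
44.44
4....

t=1: a0@(1,4):S a1@(0,1):SW a2@(2,3):S a3@(3,0):E a4@(2,1):S a5@(3,4):E a6@(3,0):S a7@(2,4):E a8@(2,0):S a9@(1,2):SW
t=2: a0@(2,4):S a1@(1,0):SW a2@(3,3):S a3@(3,1):E a4@(3,1):S a5@(3,0):E a6@(0,0):S a7@(3,4):S a8@(3,0):S a9@(2,1):SW
t=3: a0@(3,4):S a1@(2,4):SW a2@(0,3):S a3@(0,1):S a4@(0,1):S a5@(0,0):S a6@(1,0):S a7@(0,4):S a8@(0,0):S a9@(3,0):SW
t=4: a0@(0,4):S a1@(3,3):SW a2@(1,3):S a3@(1,1):S a4@(1,1):S a5@(1,0):S a6@(2,0):S a7@(1,4):S a8@(1,0):S a9@(0,0):S
t=5: a0@(1,4):S a1@(0,2):SW a2@(2,3):S a3@(2,1):S a4@(2,1):S a5@(2,0):S a6@(3,0):S a7@(2,4):S a8@(2,0):S a9@(1,0):S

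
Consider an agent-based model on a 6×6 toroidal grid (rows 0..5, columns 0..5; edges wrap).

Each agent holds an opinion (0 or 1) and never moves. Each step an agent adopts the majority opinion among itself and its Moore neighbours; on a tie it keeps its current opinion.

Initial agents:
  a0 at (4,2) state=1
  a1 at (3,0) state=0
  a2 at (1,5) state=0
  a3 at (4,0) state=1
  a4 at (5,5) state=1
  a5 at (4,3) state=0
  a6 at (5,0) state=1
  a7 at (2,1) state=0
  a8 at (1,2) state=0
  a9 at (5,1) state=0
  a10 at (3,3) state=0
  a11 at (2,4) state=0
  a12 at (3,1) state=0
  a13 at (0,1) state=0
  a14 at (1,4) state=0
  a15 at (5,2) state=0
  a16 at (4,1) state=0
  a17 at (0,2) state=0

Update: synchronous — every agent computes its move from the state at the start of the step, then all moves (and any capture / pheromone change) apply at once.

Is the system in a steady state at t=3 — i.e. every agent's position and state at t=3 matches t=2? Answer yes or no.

no

t=1: a0@(4,2):0 a1@(3,0):0 a2@(1,5):0 a3@(4,0):0 a4@(5,5):1 a5@(4,3):0 a6@(5,0):1 a7@(2,1):0 a8@(1,2):0 a9@(5,1):0 a10@(3,3):0 a11@(2,4):0 a12@(3,1):0 a13@(0,1):0 a14@(1,4):0 a15@(5,2):0 a16@(4,1):0 a17@(0,2):0
t=2: a0@(4,2):0 a1@(3,0):0 a2@(1,5):0 a3@(4,0):0 a4@(5,5):1 a5@(4,3):0 a6@(5,0):0 a7@(2,1):0 a8@(1,2):0 a9@(5,1):0 a10@(3,3):0 a11@(2,4):0 a12@(3,1):0 a13@(0,1):0 a14@(1,4):0 a15@(5,2):0 a16@(4,1):0 a17@(0,2):0
t=3: a0@(4,2):0 a1@(3,0):0 a2@(1,5):0 a3@(4,0):0 a4@(5,5):0 a5@(4,3):0 a6@(5,0):0 a7@(2,1):0 a8@(1,2):0 a9@(5,1):0 a10@(3,3):0 a11@(2,4):0 a12@(3,1):0 a13@(0,1):0 a14@(1,4):0 a15@(5,2):0 a16@(4,1):0 a17@(0,2):0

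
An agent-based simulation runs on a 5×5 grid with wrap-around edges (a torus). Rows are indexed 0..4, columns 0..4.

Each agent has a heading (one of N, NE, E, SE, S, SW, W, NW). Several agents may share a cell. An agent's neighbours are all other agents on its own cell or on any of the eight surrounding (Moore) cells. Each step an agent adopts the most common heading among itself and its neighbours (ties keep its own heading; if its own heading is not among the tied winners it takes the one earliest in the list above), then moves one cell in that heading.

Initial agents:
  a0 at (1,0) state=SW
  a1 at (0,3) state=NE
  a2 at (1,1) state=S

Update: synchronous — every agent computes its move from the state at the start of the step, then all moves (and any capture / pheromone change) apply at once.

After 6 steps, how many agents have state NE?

t=1: a0@(2,4):SW a1@(4,4):NE a2@(2,1):S
t=2: a0@(3,3):SW a1@(3,0):NE a2@(3,1):S
t=3: a0@(4,2):SW a1@(2,1):NE a2@(4,1):S
t=4: a0@(0,1):SW a1@(1,2):NE a2@(0,1):S
t=5: a0@(1,0):SW a1@(0,3):NE a2@(1,1):S
t=6: a0@(2,4):SW a1@(4,4):NE a2@(2,1):S

1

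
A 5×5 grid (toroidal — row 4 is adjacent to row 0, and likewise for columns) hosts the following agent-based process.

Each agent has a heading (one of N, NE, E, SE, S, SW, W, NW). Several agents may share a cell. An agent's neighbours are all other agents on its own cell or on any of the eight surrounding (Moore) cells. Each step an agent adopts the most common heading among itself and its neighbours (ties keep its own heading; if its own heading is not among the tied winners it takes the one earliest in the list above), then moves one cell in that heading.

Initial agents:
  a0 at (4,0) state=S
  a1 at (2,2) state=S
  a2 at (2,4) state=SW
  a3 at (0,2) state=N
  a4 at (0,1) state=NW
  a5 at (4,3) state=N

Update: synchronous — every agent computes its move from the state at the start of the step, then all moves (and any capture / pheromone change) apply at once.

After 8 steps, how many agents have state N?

t=1: a0@(0,0):S a1@(3,2):S a2@(3,3):SW a3@(4,2):N a4@(4,0):NW a5@(3,3):N
t=2: a0@(1,0):S a1@(2,2):N a2@(2,3):N a3@(3,2):N a4@(3,4):NW a5@(2,3):N
t=3: a0@(2,0):S a1@(1,2):N a2@(1,3):N a3@(2,2):N a4@(2,4):N a5@(1,3):N
t=4: a0@(3,0):S a1@(0,2):N a2@(0,3):N a3@(1,2):N a4@(1,4):N a5@(0,3):N
t=5: a0@(4,0):S a1@(4,2):N a2@(4,3):N a3@(0,2):N a4@(0,4):N a5@(4,3):N
t=6: a0@(0,0):S a1@(3,2):N a2@(3,3):N a3@(4,2):N a4@(4,4):N a5@(3,3):N
t=7: a0@(1,0):S a1@(2,2):N a2@(2,3):N a3@(3,2):N a4@(3,4):N a5@(2,3):N
t=8: a0@(2,0):S a1@(1,2):N a2@(1,3):N a3@(2,2):N a4@(2,4):N a5@(1,3):N

5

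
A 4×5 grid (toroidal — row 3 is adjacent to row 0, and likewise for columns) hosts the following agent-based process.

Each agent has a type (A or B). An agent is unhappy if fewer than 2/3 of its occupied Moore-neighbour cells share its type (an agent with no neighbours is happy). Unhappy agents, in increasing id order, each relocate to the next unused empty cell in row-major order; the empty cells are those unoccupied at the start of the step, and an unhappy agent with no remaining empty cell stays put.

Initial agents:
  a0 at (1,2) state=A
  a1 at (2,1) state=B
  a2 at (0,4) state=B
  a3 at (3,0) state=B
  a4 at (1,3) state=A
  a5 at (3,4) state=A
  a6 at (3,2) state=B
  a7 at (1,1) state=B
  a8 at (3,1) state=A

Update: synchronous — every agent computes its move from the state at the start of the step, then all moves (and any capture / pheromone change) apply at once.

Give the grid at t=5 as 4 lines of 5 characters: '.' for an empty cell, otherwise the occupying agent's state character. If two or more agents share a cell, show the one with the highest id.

.A.BB
B....
A.AB.
BA...

t=1: a0@(0,0):A a1@(0,1):B a2@(0,2):B a3@(0,3):B a4@(1,0):A a5@(1,4):A a6@(2,0):B a7@(2,2):B a8@(2,3):A
t=2: a0@(0,0):A a1@(0,4):B a2@(0,2):B a3@(1,1):B a4@(1,2):A a5@(1,3):A a6@(2,1):B a7@(2,4):B a8@(3,0):A
t=3: a0@(0,1):A a1@(0,3):B a2@(1,0):B a3@(1,4):B a4@(2,0):A a5@(2,2):A a6@(2,3):B a7@(3,1):B a8@(3,2):A
t=4: a0@(0,0):A a1@(0,2):B a2@(0,4):B a3@(1,4):B a4@(1,1):A a5@(1,2):A a6@(1,3):B a7@(2,1):B a8@(2,4):A
t=5: a0@(0,1):A a1@(0,3):B a2@(0,4):B a3@(1,0):B a4@(2,0):A a5@(2,2):A a6@(2,3):B a7@(3,0):B a8@(3,1):A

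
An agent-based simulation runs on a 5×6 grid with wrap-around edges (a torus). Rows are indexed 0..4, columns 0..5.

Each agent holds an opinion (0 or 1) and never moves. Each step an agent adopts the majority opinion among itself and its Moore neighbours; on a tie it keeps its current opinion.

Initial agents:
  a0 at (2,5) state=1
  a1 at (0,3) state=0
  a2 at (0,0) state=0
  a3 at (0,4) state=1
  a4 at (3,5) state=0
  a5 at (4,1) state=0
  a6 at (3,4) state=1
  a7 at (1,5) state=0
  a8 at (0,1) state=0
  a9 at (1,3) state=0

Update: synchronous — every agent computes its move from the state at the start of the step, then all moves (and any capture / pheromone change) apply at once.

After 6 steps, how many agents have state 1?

t=1: a0@(2,5):1 a1@(0,3):0 a2@(0,0):0 a3@(0,4):0 a4@(3,5):1 a5@(4,1):0 a6@(3,4):1 a7@(1,5):0 a8@(0,1):0 a9@(1,3):0
t=2: (unchanged — steady state)

3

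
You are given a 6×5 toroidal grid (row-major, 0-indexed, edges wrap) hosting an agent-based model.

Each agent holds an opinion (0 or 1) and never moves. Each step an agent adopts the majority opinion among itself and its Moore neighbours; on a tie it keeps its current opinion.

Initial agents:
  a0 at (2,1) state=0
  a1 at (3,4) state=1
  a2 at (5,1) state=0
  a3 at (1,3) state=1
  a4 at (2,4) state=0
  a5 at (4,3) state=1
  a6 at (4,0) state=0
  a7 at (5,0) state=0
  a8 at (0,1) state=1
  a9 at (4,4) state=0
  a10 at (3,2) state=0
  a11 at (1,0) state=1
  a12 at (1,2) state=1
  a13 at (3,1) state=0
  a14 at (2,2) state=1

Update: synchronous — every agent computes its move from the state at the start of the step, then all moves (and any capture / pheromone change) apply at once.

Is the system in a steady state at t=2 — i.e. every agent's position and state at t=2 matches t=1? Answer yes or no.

t=1: a0@(2,1):0 a1@(3,4):0 a2@(5,1):0 a3@(1,3):1 a4@(2,4):1 a5@(4,3):1 a6@(4,0):0 a7@(5,0):0 a8@(0,1):1 a9@(4,4):0 a10@(3,2):0 a11@(1,0):1 a12@(1,2):1 a13@(3,1):0 a14@(2,2):1
t=2: a0@(2,1):0 a1@(3,4):0 a2@(5,1):0 a3@(1,3):1 a4@(2,4):1 a5@(4,3):0 a6@(4,0):0 a7@(5,0):0 a8@(0,1):1 a9@(4,4):0 a10@(3,2):0 a11@(1,0):1 a12@(1,2):1 a13@(3,1):0 a14@(2,2):1

no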